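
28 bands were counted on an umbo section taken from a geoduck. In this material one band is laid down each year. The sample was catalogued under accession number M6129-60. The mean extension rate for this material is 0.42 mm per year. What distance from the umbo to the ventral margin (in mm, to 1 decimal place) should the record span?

28 years of growth are recorded.
Predicted length = 0.42 mm/year × 28 years = 11.8 mm.

11.8 mm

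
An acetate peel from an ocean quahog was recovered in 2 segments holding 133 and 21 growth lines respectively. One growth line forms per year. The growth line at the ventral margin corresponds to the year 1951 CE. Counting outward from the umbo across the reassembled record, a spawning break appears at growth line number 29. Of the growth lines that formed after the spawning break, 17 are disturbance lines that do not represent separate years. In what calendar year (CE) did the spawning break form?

Total growth lines = 133 + 21 = 154.
154 − 29 = 125 growth lines lie beyond the spawning break toward the ventral margin.
Removing the 17 false growth lines leaves 125 − 17 = 108 true growth lines beyond the spawning break.
1951 − 108 = 1843 CE.

1843 CE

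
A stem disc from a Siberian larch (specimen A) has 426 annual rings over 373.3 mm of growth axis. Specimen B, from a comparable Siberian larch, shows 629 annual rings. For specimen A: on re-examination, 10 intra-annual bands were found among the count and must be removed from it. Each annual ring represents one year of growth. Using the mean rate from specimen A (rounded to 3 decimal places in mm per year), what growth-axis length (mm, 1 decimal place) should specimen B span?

564.2 mm

Specimen A: true annual ring count = 426 − 10 = 416.
A: Extension rate ≈ 373.3 / 416 = 0.897 mm per year.
For B, 0.897 mm/year × 629 years = 564.2 mm.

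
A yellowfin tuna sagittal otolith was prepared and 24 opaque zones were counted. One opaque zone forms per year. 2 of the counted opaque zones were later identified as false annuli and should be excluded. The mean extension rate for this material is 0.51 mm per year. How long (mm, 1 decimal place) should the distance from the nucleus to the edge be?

True opaque zone count = 24 − 2 = 22.
22 years at 0.51 mm/year gives 0.51 × 22 = 11.2 mm.

11.2 mm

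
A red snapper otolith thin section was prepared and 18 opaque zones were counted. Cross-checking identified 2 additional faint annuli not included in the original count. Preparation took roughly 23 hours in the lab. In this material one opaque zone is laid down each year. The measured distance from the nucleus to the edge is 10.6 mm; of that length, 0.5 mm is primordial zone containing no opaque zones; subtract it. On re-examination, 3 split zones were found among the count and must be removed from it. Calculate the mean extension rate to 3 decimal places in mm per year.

0.594 mm per year

Correcting the raw count gives 18 − 3 + 2 = 17 true opaque zones.
The growth record spans 10.6 − 0.5 = 10.1 mm.
Extension rate ≈ 10.1 / 17 = 0.594 mm per year.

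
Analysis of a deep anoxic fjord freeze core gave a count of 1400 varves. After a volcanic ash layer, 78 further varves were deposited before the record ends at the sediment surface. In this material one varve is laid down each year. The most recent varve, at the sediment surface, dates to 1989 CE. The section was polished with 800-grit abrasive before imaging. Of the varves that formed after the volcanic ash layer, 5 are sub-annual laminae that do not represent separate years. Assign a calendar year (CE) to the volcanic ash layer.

1916 CE

78 varves post-date the volcanic ash layer.
Excluding 5 false varves: 78 − 5 = 73.
1989 − 73 = 1916 CE.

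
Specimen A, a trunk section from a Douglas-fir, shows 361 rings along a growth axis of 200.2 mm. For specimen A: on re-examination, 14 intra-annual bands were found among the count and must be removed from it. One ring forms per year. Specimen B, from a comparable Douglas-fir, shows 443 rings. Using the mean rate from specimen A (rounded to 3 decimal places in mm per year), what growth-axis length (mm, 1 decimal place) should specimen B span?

Specimen A: correcting the raw count gives 361 − 14 = 347 true rings.
A: Mean rate = 200.2 mm / 347 years ≈ 0.577 mm/yr.
For B, 0.577 mm/year × 443 years = 255.6 mm.

255.6 mm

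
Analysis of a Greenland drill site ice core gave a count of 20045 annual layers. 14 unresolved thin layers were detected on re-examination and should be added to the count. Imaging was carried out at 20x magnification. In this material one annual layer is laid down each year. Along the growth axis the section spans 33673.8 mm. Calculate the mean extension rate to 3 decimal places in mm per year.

1.679 mm per year

Adjusted count: 20045 + 14 = 20059 annual layers.
33673.8 mm over 20059 years gives 33673.8 / 20059 ≈ 1.679 mm per year.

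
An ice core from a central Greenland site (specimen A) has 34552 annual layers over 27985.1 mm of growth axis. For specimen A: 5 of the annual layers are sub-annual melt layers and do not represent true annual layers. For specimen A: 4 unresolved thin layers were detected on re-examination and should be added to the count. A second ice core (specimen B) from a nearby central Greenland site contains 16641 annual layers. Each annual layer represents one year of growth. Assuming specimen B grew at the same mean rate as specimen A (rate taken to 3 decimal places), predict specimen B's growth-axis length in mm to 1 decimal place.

Specimen A: adjusted count: 34552 − 5 + 4 = 34551 annual layers.
A: Mean rate = 27985.1 mm / 34551 years ≈ 0.810 mm per year.
Length of B = 0.810 × 16641 = 13479.2 mm.

13479.2 mm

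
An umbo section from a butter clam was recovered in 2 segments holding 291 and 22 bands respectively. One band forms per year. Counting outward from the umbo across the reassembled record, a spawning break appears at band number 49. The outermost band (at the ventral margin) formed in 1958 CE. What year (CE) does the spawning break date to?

Total bands = 291 + 22 = 313.
The spawning break sits at band 49 from the umbo, so 313 − 49 = 264 bands formed after it.
The band at the ventral margin is 1958 CE, so the spawning break dates to 1958 − 264 = 1694 CE.

1694 CE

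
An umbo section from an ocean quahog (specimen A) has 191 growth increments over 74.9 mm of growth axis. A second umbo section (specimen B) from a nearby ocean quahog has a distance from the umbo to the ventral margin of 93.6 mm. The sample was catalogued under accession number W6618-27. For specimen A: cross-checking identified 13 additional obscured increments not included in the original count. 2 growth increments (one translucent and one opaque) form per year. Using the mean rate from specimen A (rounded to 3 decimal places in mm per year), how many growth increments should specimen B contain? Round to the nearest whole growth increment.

255 growth increments

Specimen A: after corrections the count is 191 + 13 = 204 growth increments.
Specimen A: dividing by 2 growth increments per year: 204 / 2 = 102 years.
A: Extension rate ≈ 74.9 / 102 = 0.734 mm/yr.
Specimen B: 93.6 mm / 0.734 mm per year = 127.52 years; at 2 growth increments per year that is 127.52 × 2 ≈ 255 growth increments.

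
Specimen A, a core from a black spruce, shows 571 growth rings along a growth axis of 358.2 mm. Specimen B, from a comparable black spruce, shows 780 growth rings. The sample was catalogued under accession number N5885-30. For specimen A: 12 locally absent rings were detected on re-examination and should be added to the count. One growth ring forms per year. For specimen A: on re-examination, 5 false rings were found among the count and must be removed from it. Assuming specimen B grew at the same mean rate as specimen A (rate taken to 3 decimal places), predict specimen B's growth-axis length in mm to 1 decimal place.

483.6 mm

Specimen A: correcting the raw count gives 571 − 5 + 12 = 578 true growth rings.
A: Mean rate = 358.2 mm / 578 years ≈ 0.620 mm per year.
Length of B = 0.620 × 780 = 483.6 mm.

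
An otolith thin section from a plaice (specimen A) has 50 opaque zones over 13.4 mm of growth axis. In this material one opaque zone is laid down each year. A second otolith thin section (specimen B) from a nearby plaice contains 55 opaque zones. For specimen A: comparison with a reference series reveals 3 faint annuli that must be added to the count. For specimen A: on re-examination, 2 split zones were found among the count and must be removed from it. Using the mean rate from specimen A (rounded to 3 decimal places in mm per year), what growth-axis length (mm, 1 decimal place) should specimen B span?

Specimen A: correcting the raw count gives 50 − 2 + 3 = 51 true opaque zones.
A: Mean rate = 13.4 mm / 51 years ≈ 0.263 mm per year.
B's length ≈ 0.263 × 55 = 14.5 mm.

14.5 mm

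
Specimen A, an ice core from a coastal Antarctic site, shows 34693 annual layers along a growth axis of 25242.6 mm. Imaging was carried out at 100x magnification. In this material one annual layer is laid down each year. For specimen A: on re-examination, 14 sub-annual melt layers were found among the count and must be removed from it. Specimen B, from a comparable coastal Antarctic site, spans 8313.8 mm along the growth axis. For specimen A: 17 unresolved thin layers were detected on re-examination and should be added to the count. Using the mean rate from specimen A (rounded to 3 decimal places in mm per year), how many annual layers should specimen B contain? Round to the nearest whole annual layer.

11420 annual layers

Specimen A: correcting the raw count gives 34693 − 14 + 17 = 34696 true annual layers.
A: Mean rate = 25242.6 mm / 34696 years ≈ 0.728 mm/year.
For B, 8313.8 / 0.728 = 11420.05 years ≈ 11420 annual layers.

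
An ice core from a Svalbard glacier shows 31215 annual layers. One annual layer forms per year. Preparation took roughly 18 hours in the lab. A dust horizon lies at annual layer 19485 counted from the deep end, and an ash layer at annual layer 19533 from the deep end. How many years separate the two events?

48 years

The two markers are separated by 19533 − 19485 = 48 annual layers.
That is 48 years at one annual layer per year.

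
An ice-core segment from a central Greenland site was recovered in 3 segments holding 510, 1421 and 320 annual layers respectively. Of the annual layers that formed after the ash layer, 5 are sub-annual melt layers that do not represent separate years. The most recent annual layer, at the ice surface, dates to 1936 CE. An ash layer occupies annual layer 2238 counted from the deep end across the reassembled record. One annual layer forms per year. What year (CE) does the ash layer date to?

Total annual layers = 510 + 1421 + 320 = 2251.
Between annual layer 2238 and the ice surface there are 2251 − 2238 = 13 annual layers.
Removing the 5 false annual layers leaves 13 − 5 = 8 true annual layers beyond the ash layer.
1936 − 8 = 1928 CE.

1928 CE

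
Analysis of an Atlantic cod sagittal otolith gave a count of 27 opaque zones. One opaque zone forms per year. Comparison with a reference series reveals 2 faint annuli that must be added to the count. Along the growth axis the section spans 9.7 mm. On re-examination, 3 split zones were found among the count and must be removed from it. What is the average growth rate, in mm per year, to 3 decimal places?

0.373 mm per year

After corrections the count is 27 − 3 + 2 = 26 opaque zones.
Extension rate ≈ 9.7 / 26 = 0.373 mm per year.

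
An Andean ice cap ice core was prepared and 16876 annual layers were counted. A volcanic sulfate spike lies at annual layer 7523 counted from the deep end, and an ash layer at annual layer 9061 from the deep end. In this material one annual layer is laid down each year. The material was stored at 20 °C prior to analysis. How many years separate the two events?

9061 − 7523 = 1538 annual layers lie between the two events.
That is 1538 years at one annual layer per year.

1538 years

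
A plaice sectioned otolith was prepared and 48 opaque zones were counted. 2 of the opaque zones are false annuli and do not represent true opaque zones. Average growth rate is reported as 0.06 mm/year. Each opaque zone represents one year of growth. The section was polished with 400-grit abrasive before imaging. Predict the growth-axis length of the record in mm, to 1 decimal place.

Adjusted count: 48 − 2 = 46 opaque zones.
Predicted length = 0.06 mm/year × 46 years = 2.8 mm.

2.8 mm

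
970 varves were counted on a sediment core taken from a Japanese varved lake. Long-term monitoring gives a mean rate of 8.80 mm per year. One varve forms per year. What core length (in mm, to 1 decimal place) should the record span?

8536.0 mm

970 years of growth are recorded.
Predicted length = 8.80 mm/year × 970 years = 8536.0 mm.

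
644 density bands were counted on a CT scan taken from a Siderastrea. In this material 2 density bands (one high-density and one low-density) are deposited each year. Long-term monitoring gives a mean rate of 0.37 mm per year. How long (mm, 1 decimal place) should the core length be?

With 2 density bands per year, 644 / 2 = 322 years.
322 years at 0.37 mm/year gives 0.37 × 322 = 119.1 mm.

119.1 mm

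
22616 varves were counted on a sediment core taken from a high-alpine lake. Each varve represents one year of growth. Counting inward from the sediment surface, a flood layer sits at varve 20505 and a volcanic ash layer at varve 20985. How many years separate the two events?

480 years

The two markers are separated by 20985 − 20505 = 480 varves.
At one varve per year, 480 years elapsed between them.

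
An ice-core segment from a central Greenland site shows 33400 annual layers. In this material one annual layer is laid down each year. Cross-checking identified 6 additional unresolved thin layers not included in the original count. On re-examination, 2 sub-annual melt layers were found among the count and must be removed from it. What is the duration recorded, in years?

Adjusted count: 33400 − 2 + 6 = 33404 annual layers.
At one annual layer per year, that is 33404 years.

33404 years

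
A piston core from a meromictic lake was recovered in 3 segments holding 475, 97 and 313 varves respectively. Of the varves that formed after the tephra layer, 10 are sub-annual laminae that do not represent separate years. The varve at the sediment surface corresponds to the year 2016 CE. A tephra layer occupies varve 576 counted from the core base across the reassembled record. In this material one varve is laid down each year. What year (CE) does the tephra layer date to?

1717 CE

Total varves = 475 + 97 + 313 = 885.
The tephra layer sits at varve 576 from the core base, so 885 − 576 = 309 varves formed after it.
309 − 10 false = 299 true varves after the tephra layer.
Counting back 299 years from 2016 CE places the tephra layer in 2016 − 299 = 1717 CE.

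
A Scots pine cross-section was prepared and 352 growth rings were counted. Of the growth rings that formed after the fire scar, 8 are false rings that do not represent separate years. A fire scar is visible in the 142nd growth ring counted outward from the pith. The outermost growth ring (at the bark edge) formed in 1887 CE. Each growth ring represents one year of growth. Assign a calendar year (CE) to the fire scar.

1685 CE

352 − 142 = 210 growth rings lie beyond the fire scar toward the bark edge.
Removing the 8 false growth rings leaves 210 − 8 = 202 true growth rings beyond the fire scar.
The growth ring at the bark edge is 1887 CE, so the fire scar dates to 1887 − 202 = 1685 CE.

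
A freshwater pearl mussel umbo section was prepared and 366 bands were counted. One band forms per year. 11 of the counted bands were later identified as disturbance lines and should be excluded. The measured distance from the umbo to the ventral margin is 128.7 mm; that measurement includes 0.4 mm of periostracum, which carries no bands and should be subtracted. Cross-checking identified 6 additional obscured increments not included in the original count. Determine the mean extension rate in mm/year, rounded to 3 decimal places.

True band count = 366 − 11 + 6 = 361.
The growth record spans 128.7 − 0.4 = 128.3 mm.
128.3 mm over 361 years gives 128.3 / 361 ≈ 0.355 mm/year.

0.355 mm/year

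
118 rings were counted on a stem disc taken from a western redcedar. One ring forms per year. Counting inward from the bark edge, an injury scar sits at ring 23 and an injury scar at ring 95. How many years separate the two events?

72 years

Separation: 95 − 23 = 72 rings.
That is 72 years at one ring per year.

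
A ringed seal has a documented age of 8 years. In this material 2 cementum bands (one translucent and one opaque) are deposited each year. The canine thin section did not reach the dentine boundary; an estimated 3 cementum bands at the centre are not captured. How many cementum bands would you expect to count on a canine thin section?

13 cementum bands

Expected cementum bands: 8 × 2 = 16.
Less the 3 uncaptured cementum bands: 16 − 3 = 13.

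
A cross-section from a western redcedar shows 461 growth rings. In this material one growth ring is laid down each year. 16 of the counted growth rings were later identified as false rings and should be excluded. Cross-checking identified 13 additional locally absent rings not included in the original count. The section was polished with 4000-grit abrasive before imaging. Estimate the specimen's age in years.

Correcting the raw count gives 461 − 16 + 13 = 458 true growth rings.
One growth ring per year makes the duration 458 years.

458 yr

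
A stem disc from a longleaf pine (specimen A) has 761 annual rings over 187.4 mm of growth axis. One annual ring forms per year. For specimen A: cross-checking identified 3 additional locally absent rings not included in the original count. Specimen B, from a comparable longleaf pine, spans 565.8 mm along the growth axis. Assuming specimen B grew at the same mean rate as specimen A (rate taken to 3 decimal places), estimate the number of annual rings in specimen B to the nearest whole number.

2309 annual rings

Specimen A: true annual ring count = 761 + 3 = 764.
A: Extension rate ≈ 187.4 / 764 = 0.245 mm/yr.
Specimen B: 565.8 mm / 0.245 mm per year = 2309.39 years ≈ 2309 annual rings.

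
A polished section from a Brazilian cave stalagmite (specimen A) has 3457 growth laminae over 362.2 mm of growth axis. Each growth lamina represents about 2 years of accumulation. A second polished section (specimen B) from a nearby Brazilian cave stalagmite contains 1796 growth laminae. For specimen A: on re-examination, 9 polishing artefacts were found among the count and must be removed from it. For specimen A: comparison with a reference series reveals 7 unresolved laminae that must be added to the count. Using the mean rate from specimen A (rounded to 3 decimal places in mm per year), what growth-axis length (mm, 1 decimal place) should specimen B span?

Specimen A: correcting the raw count gives 3457 − 9 + 7 = 3455 true growth laminae.
Specimen A: 3455 growth laminae at 2 years each span 3455 × 2 = 6910 years.
A: Extension rate ≈ 362.2 / 6910 = 0.052 mm/year.
Specimen B: multiplying by 2 years per growth lamina: 1796 × 2 = 3592 years. For B, 0.052 mm/year × 3592 years = 186.8 mm.

186.8 mm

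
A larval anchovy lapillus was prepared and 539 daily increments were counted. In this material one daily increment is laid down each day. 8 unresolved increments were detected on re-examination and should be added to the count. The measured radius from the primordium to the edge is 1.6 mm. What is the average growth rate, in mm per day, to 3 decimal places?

True daily increment count = 539 + 8 = 547.
1.6 mm over 547 days gives 1.6 / 547 ≈ 0.003 mm per day.

0.003 mm per day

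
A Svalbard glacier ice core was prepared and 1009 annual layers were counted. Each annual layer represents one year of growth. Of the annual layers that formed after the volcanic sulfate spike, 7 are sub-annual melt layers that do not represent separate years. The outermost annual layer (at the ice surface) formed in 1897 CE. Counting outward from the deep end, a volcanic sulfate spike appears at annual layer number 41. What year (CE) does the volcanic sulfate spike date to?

Between annual layer 41 and the ice surface there are 1009 − 41 = 968 annual layers.
Excluding 7 false annual layers: 968 − 7 = 961.
The annual layer at the ice surface is 1897 CE, so the volcanic sulfate spike dates to 1897 − 961 = 936 CE.

936 CE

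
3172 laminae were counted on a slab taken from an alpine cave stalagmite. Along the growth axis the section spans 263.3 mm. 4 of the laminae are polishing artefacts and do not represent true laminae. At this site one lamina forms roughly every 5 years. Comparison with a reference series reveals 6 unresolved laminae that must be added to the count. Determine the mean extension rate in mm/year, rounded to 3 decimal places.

Adjusted count: 3172 − 4 + 6 = 3174 laminae.
Multiplying by 5 years per lamina: 3174 × 5 = 15870 years.
Extension rate ≈ 263.3 / 15870 = 0.017 mm/year.

0.017 mm/year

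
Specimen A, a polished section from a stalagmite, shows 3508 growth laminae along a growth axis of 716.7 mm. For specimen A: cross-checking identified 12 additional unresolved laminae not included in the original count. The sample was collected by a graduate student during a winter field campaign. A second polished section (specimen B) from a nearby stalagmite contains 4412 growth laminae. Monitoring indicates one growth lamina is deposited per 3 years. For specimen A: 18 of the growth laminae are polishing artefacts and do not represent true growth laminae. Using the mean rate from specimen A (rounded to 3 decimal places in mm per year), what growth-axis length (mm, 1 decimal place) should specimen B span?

900.0 mm

Specimen A: adjusted count: 3508 − 18 + 12 = 3502 growth laminae.
Specimen A: multiplying by 3 years per growth lamina: 3502 × 3 = 10506 years.
A: Mean rate = 716.7 mm / 10506 years ≈ 0.068 mm/year.
Specimen B: at 3 years per growth lamina, 4412 × 3 = 13236 years. Length of B = 0.068 × 13236 = 900.0 mm.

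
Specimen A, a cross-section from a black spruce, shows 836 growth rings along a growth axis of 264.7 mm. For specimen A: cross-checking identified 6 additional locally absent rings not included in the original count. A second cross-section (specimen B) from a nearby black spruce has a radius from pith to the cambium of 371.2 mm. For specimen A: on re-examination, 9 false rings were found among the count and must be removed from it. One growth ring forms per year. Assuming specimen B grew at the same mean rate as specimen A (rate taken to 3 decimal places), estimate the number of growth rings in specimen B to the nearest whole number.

1167 growth rings

Specimen A: correcting the raw count gives 836 − 9 + 6 = 833 true growth rings.
A: Extension rate ≈ 264.7 / 833 = 0.318 mm/year.
For B, 371.2 / 0.318 = 1167.30 years ≈ 1167 growth rings.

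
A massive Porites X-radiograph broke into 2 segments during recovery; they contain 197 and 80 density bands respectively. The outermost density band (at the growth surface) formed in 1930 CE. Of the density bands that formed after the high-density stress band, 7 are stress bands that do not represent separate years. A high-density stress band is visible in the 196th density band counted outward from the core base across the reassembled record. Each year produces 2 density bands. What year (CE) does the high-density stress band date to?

1893 CE

Total density bands = 197 + 80 = 277.
The high-density stress band sits at density band 196 from the core base, so 277 − 196 = 81 density bands formed after it.
Excluding 7 false density bands: 81 − 7 = 74.
74 density bands at 2 per year is 74 / 2 = 37 years.
Counting back 37 years from 1930 CE places the high-density stress band in 1930 − 37 = 1893 CE.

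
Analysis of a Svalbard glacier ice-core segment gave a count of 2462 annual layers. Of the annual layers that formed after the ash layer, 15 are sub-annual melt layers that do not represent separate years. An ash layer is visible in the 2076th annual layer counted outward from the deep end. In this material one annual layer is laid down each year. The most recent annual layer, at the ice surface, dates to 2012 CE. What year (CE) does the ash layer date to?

1641 CE

2462 − 2076 = 386 annual layers lie beyond the ash layer toward the ice surface.
386 − 15 false = 371 true annual layers after the ash layer.
Counting back 371 years from 2012 CE places the ash layer in 2012 − 371 = 1641 CE.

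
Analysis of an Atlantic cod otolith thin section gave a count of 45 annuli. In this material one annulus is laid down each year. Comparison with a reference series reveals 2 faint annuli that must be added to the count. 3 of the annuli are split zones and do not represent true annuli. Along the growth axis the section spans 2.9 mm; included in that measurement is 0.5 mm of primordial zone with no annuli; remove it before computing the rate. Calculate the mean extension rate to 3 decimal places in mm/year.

Adjusted count: 45 − 3 + 2 = 44 annuli.
Removing the 0.5 mm offcut leaves 2.9 − 0.5 = 2.4 mm.
2.4 mm over 44 years gives 2.4 / 44 ≈ 0.055 mm/year.

0.055 mm/year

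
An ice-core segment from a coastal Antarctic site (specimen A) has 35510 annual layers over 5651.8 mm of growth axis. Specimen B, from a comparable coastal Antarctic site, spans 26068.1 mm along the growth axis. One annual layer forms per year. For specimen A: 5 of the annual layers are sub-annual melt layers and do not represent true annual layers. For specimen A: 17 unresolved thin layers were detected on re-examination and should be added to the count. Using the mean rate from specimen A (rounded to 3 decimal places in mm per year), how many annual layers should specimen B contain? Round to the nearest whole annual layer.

Specimen A: correcting the raw count gives 35510 − 5 + 17 = 35522 true annual layers.
A: Mean rate = 5651.8 mm / 35522 years ≈ 0.159 mm/year.
For B, 26068.1 / 0.159 = 163950.31 years ≈ 163950 annual layers.

163950 annual layers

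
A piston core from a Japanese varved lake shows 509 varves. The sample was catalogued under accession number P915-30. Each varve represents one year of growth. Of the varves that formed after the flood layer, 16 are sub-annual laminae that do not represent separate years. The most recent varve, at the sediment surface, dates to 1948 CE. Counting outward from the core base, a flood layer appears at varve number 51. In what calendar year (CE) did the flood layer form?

509 − 51 = 458 varves lie beyond the flood layer toward the sediment surface.
Removing the 16 false varves leaves 458 − 16 = 442 true varves beyond the flood layer.
Counting back 442 years from 1948 CE places the flood layer in 1948 − 442 = 1506 CE.

1506 CE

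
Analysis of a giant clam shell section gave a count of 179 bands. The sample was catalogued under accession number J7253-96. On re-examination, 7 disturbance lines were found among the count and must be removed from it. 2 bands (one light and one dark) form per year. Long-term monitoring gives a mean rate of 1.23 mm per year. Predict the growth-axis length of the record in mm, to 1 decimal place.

Adjusted count: 179 − 7 = 172 bands.
With 2 bands per year, 172 / 2 = 86 years.
Predicted length = 1.23 mm/year × 86 years = 105.8 mm.

105.8 mm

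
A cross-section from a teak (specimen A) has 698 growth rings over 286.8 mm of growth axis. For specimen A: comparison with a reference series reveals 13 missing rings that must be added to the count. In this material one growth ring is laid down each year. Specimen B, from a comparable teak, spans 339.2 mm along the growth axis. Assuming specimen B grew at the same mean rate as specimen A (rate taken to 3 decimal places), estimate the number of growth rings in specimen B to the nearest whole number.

842 growth rings

Specimen A: true growth ring count = 698 + 13 = 711.
A: Mean rate = 286.8 mm / 711 years ≈ 0.403 mm per year.
Specimen B: 339.2 mm / 0.403 mm per year = 841.69 years ≈ 842 growth rings.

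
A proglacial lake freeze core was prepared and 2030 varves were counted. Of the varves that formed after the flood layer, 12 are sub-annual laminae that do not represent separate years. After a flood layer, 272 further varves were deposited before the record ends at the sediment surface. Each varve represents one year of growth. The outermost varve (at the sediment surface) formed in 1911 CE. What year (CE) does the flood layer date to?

There are 272 varves younger than the flood layer.
Excluding 12 false varves: 272 − 12 = 260.
The varve at the sediment surface is 1911 CE, so the flood layer dates to 1911 − 260 = 1651 CE.

1651 CE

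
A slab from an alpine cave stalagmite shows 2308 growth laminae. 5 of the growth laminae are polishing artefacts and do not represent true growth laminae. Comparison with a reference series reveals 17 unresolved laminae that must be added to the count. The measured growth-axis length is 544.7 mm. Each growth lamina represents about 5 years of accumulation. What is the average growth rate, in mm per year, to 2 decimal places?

0.05 mm per year

True growth lamina count = 2308 − 5 + 17 = 2320.
2320 growth laminae at 5 years each span 2320 × 5 = 11600 years.
Extension rate ≈ 544.7 / 11600 = 0.05 mm per year.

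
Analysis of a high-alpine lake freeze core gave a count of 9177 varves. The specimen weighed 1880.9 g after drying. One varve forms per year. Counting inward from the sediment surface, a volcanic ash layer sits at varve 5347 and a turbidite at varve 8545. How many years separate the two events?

The two markers are separated by 8545 − 5347 = 3198 varves.
At one varve per year, 3198 years elapsed between them.

3198 yr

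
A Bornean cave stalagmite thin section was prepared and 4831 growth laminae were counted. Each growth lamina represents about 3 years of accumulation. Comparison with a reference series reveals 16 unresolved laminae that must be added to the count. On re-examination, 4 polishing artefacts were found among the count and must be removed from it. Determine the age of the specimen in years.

14529 years

True growth lamina count = 4831 − 4 + 16 = 4843.
At 3 years per growth lamina, 4843 × 3 = 14529 years.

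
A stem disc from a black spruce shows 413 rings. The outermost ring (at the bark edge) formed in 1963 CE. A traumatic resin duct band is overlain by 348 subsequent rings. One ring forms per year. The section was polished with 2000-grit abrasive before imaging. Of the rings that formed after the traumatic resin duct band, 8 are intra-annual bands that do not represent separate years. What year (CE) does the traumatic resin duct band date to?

348 rings post-date the traumatic resin duct band.
Excluding 8 false rings: 348 − 8 = 340.
Counting back 340 years from 1963 CE places the traumatic resin duct band in 1963 − 340 = 1623 CE.

1623 CE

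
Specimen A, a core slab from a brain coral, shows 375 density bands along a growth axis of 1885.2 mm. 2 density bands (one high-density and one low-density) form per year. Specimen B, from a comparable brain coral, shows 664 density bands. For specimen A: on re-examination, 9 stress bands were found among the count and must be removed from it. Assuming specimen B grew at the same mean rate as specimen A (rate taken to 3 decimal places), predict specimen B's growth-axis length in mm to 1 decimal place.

3420.3 mm

Specimen A: adjusted count: 375 − 9 = 366 density bands.
Specimen A: with 2 density bands per year, 366 / 2 = 183 years.
A: 1885.2 mm over 183 years gives 1885.2 / 183 ≈ 10.302 mm/yr.
Specimen B: 664 density bands at 2 per year is 664 / 2 = 332 years. B's length ≈ 10.302 × 332 = 3420.3 mm.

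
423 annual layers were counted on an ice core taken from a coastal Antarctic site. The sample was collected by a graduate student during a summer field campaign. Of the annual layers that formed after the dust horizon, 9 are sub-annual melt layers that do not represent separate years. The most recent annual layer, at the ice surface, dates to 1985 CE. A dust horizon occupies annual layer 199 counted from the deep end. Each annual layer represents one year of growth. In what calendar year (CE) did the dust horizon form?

423 − 199 = 224 annual layers lie beyond the dust horizon toward the ice surface.
Removing the 9 false annual layers leaves 224 − 9 = 215 true annual layers beyond the dust horizon.
Counting back 215 years from 1985 CE places the dust horizon in 1985 − 215 = 1770 CE.

1770 CE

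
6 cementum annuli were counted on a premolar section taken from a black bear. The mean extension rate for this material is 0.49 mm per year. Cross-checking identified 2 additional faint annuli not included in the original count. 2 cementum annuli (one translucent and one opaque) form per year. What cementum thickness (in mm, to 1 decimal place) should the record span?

2.0 mm

True cementum annulus count = 6 + 2 = 8.
With 2 cementum annuli per year, 8 / 2 = 4 years.
4 years at 0.49 mm/year gives 0.49 × 4 = 2.0 mm.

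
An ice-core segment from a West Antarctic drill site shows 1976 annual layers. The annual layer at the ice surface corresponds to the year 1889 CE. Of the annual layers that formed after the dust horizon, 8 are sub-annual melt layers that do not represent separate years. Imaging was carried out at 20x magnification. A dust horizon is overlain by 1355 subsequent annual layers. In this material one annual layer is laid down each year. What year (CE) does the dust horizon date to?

542 CE

There are 1355 annual layers younger than the dust horizon.
Excluding 8 false annual layers: 1355 − 8 = 1347.
Counting back 1347 years from 1889 CE places the dust horizon in 1889 − 1347 = 542 CE.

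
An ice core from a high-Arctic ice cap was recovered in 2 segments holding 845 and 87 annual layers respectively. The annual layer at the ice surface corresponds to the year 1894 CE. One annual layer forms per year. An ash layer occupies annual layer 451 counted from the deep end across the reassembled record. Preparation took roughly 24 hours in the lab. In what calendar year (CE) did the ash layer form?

1413 CE

Total annual layers = 845 + 87 = 932.
Between annual layer 451 and the ice surface there are 932 − 451 = 481 annual layers.
Counting back 481 years from 1894 CE places the ash layer in 1894 − 481 = 1413 CE.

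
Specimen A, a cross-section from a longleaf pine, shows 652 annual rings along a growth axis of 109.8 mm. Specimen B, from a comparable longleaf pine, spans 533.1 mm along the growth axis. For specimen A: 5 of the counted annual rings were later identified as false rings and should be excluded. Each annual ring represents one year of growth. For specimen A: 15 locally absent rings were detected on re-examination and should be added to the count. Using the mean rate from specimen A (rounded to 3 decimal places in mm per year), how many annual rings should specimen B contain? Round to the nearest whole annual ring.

3211 annual rings

Specimen A: correcting the raw count gives 652 − 5 + 15 = 662 true annual rings.
A: 109.8 mm over 662 years gives 109.8 / 662 ≈ 0.166 mm/year.
B spans 533.1 / 0.166 = 3211.45 years ≈ 3211 annual rings.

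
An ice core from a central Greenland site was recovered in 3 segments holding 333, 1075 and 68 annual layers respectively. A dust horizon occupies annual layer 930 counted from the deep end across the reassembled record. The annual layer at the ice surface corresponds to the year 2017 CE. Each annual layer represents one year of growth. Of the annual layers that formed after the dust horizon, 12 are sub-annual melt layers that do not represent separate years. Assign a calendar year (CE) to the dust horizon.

1483 CE

Total annual layers = 333 + 1075 + 68 = 1476.
The dust horizon sits at annual layer 930 from the deep end, so 1476 − 930 = 546 annual layers formed after it.
546 − 12 false = 534 true annual layers after the dust horizon.
The annual layer at the ice surface is 2017 CE, so the dust horizon dates to 2017 − 534 = 1483 CE.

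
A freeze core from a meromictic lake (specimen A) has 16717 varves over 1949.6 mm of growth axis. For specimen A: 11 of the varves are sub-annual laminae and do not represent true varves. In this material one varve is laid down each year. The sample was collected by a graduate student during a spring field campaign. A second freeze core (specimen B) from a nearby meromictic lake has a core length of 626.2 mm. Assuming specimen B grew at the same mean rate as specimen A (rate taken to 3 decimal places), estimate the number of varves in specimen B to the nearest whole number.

Specimen A: after corrections the count is 16717 − 11 = 16706 varves.
A: Mean rate = 1949.6 mm / 16706 years ≈ 0.117 mm/yr.
B spans 626.2 / 0.117 = 5352.14 years ≈ 5352 varves.

5352 varves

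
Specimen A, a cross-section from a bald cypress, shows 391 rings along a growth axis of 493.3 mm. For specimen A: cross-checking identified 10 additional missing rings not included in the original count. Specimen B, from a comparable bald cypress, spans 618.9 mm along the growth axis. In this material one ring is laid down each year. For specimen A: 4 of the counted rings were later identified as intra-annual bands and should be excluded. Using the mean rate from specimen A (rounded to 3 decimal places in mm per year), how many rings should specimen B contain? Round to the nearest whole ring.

Specimen A: correcting the raw count gives 391 − 4 + 10 = 397 true rings.
A: 493.3 mm over 397 years gives 493.3 / 397 ≈ 1.243 mm per year.
For B, 618.9 / 1.243 = 497.91 years ≈ 498 rings.

498 rings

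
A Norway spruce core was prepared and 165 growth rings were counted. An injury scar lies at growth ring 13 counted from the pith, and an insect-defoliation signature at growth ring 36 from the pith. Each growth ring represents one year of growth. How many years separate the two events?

The two markers are separated by 36 − 13 = 23 growth rings.
At one growth ring per year, 23 years elapsed between them.

23 years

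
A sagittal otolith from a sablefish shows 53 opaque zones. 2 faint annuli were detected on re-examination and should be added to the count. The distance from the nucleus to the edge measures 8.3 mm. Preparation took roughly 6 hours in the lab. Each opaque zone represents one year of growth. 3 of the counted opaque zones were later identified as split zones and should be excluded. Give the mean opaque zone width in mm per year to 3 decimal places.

Adjusted count: 53 − 3 + 2 = 52 opaque zones.
Mean rate = 8.3 mm / 52 years ≈ 0.160 mm per year.

0.160 mm per year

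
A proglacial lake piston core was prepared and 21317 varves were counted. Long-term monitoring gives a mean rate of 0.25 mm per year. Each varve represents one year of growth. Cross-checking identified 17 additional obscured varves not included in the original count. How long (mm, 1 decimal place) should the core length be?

True varve count = 21317 + 17 = 21334.
Length ≈ 0.25 × 21334 = 5333.5 mm.

5333.5 mm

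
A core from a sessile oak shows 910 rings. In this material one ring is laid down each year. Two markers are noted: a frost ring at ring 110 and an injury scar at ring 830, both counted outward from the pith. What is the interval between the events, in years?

830 − 110 = 720 rings lie between the two events.
At one ring per year, 720 years elapsed between them.

720 years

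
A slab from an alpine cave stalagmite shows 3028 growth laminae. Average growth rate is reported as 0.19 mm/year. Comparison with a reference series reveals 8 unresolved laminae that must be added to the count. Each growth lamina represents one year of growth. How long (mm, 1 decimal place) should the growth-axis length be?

576.8 mm

Correcting the raw count gives 3028 + 8 = 3036 true growth laminae.
Length ≈ 0.19 × 3036 = 576.8 mm.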